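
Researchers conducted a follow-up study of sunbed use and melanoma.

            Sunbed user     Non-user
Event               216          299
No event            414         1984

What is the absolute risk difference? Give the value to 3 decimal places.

0.212

Reading the table with exposure as columns: a = 216 (Sunbed user, case), b = 414 (Sunbed user, non-case), c = 299 (Non-user, case), d = 1984.
Risk in exposed = 216/630 = 0.342857; risk in unexposed = 299/2283 = 0.130968.
Risk difference = 0.342857 − 0.130968 = 0.211889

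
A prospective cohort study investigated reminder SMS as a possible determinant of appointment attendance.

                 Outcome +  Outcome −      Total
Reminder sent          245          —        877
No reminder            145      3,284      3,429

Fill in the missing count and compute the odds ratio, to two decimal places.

The missing cell is in the exposed row: 877 − 245 = 632.
So a = 245, b = 632, c = 145, d = 3284.
OR = (a·d)/(b·c) = (245 × 3284) / (632 × 145) = 804580 / 91640 = 8.77979

8.78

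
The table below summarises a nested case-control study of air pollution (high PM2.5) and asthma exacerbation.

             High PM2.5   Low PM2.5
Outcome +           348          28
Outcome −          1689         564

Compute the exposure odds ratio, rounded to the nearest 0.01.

4.15

Reading the table with exposure as columns: a = 348 (High PM2.5, case), b = 1689 (High PM2.5, non-case), c = 28 (Low PM2.5, case), d = 564.
OR = (a·d)/(b·c) = (348 × 564) / (1689 × 28) = 196272 / 47292 = 4.15022
The odds of asthma exacerbation are about 4.15 times as high in the high pm2.5 group.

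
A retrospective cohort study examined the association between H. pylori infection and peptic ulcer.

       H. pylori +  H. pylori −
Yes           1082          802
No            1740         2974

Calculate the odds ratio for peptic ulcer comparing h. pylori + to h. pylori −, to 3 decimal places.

2.306

Reading the table with exposure as columns: a = 1082 (H. pylori +, case), b = 1740 (H. pylori +, non-case), c = 802 (H. pylori −, case), d = 2974.
OR = (a·d)/(b·c) = (1082 × 2974) / (1740 × 802) = 3217868 / 1395480 = 2.30592
The odds of peptic ulcer are about 2.31 times as high in the h. pylori + group.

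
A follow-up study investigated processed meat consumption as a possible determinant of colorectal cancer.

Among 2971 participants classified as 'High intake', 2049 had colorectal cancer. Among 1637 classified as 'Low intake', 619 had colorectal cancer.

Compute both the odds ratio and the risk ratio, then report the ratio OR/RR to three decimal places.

From the description: a = 2049, b = 922, c = 619, d = 1018.
OR = (2049·1018)/(922·619) = 2085882/570718 = 3.65484
Risk in exposed = 2049/2971 = 0.68967; risk in unexposed = 619/1637 = 0.37813; RR = 1.82388
OR/RR = 3.65484 / 1.82388 = 2.00388
The outcome is not rare, so the OR lies further from 1 than the RR.

2.004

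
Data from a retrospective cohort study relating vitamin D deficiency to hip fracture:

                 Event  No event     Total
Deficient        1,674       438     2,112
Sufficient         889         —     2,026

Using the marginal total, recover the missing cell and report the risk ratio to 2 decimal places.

1.81

The missing cell is in the unexposed row: 2026 − 889 = 1137.
So a = 1674, b = 438, c = 889, d = 1137.
RR = [a/(a+b)] / [c/(c+d)] = (1674/2112) / (889/2026) = 0.79261/0.43880 = 1.80634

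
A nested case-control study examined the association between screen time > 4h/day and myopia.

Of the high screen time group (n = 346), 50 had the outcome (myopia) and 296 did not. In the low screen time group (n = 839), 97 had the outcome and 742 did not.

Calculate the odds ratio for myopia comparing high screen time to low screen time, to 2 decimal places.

From the description: a = 50, b = 296, c = 97, d = 742.
OR = (a·d)/(b·c) = (50 × 742) / (296 × 97) = 37100 / 28712 = 1.29214
The odds of myopia are about 1.29 times as high in the high screen time group.

1.29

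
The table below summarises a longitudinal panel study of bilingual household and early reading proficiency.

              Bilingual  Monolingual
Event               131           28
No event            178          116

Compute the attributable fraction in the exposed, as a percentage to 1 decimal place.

54.1

Reading the table with exposure as columns: a = 131 (Bilingual, case), b = 178 (Bilingual, non-case), c = 28 (Monolingual, case), d = 116.
Risk in exposed = 131/309 = 0.42395; risk in unexposed = 28/144 = 0.19444.
RR = 0.42395/0.19444 = 2.18031
AR% = (RR − 1)/RR × 100 = (2.18031 − 1)/2.18031 × 100 = 54.1349%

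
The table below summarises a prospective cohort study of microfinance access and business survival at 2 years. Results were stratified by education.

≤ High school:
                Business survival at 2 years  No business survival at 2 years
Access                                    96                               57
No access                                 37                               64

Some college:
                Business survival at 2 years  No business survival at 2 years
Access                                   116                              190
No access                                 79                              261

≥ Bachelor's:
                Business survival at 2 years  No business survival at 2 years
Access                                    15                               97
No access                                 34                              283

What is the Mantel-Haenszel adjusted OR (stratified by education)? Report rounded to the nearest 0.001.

OR_MH = Σ(aᵢdᵢ/nᵢ) / Σ(bᵢcᵢ/nᵢ), where nᵢ is the stratum total.
Stratum 1 (≤ High school): n = 254; a·d/n = 96·64/254 = 24.1890; b·c/n = 57·37/254 = 8.3031
Stratum 2 (Some college): n = 646; a·d/n = 116·261/646 = 46.8669; b·c/n = 190·79/646 = 23.2353
Stratum 3 (≥ Bachelor's): n = 429; a·d/n = 15·283/429 = 9.8951; b·c/n = 97·34/429 = 7.6876
OR_MH = (24.1890 + 46.8669 + 9.8951) / (8.3031 + 23.2353 + 7.6876) = 80.9510 / 39.2261 = 2.06370

2.064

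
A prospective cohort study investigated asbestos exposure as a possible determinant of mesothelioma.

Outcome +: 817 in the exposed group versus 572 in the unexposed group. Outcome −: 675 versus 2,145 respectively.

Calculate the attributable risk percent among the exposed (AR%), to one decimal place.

From the description: a = 817, b = 675, c = 572, d = 2145.
Risk in exposed = 817/1492 = 0.54759; risk in unexposed = 572/2717 = 0.21053.
RR = 0.54759/0.21053 = 2.60104
AR% = (RR − 1)/RR × 100 = (2.60104 − 1)/2.60104 × 100 = 61.5538%

61.6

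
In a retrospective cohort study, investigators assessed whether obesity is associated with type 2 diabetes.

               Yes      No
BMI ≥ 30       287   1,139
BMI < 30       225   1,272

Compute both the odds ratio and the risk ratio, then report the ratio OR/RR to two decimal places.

Cells: a = 287, b = 1139, c = 225, d = 1272.
OR = (287·1272)/(1139·225) = 365064/256275 = 1.42450
Risk in exposed = 287/1426 = 0.20126; risk in unexposed = 225/1497 = 0.15030; RR = 1.33906
OR/RR = 1.42450 / 1.33906 = 1.06380
The outcome is not rare, so the OR lies further from 1 than the RR.

1.06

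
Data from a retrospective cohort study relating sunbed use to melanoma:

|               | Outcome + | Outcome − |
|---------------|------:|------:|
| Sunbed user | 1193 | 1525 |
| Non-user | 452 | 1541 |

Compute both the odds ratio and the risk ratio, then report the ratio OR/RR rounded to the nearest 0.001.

Cells: a = 1193, b = 1525, c = 452, d = 1541.
OR = (1193·1541)/(1525·452) = 1838413/689300 = 2.66707
Risk in exposed = 1193/2718 = 0.43893; risk in unexposed = 452/1993 = 0.22679; RR = 1.93535
OR/RR = 2.66707 / 1.93535 = 1.37808
The outcome is not rare, so the OR lies further from 1 than the RR.

1.378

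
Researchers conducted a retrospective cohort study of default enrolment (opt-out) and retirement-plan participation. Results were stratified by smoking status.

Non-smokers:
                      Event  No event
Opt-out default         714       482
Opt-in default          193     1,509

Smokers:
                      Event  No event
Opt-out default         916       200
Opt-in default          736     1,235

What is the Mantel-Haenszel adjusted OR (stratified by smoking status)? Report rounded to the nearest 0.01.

9.25

OR_MH = Σ(aᵢdᵢ/nᵢ) / Σ(bᵢcᵢ/nᵢ), where nᵢ is the stratum total.
Stratum 1 (Non-smokers): n = 2898; a·d/n = 714·1509/2898 = 371.7826; b·c/n = 482·193/2898 = 32.1001
Stratum 2 (Smokers): n = 3087; a·d/n = 916·1235/3087 = 366.4593; b·c/n = 200·736/3087 = 47.6838
OR_MH = (371.7826 + 366.4593) / (32.1001 + 47.6838) = 738.2420 / 79.7839 = 9.25302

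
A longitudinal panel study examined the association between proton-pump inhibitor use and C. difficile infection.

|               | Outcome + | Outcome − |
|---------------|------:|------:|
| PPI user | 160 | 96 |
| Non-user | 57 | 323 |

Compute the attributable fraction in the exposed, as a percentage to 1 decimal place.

76.0

Cells: a = 160, b = 96, c = 57, d = 323.
Risk in exposed = 160/256 = 0.62500; risk in unexposed = 57/380 = 0.15000.
RR = 0.62500/0.15000 = 4.16667
AR% = (RR − 1)/RR × 100 = (4.16667 − 1)/4.16667 × 100 = 76.0000%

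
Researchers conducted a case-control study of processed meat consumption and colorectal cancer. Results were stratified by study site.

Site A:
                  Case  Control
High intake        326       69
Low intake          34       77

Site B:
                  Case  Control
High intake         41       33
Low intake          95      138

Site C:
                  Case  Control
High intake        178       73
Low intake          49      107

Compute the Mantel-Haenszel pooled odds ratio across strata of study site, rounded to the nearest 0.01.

OR_MH = Σ(aᵢdᵢ/nᵢ) / Σ(bᵢcᵢ/nᵢ), where nᵢ is the stratum total.
Stratum 1 (Site A): n = 506; a·d/n = 326·77/506 = 49.6087; b·c/n = 69·34/506 = 4.6364
Stratum 2 (Site B): n = 307; a·d/n = 41·138/307 = 18.4300; b·c/n = 33·95/307 = 10.2117
Stratum 3 (Site C): n = 407; a·d/n = 178·107/407 = 46.7961; b·c/n = 73·49/407 = 8.7887
OR_MH = (49.6087 + 18.4300 + 46.7961) / (4.6364 + 10.2117 + 8.7887) = 114.8347 / 23.6368 = 4.85831

4.86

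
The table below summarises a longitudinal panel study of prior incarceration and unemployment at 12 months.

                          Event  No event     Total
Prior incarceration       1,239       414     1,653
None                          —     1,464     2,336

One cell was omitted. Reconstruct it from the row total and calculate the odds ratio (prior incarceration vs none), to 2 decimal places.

5.02

The missing cell is in the unexposed row: 2336 − 1464 = 872.
So a = 1239, b = 414, c = 872, d = 1464.
OR = (a·d)/(b·c) = (1239 × 1464) / (414 × 872) = 1813896 / 361008 = 5.02453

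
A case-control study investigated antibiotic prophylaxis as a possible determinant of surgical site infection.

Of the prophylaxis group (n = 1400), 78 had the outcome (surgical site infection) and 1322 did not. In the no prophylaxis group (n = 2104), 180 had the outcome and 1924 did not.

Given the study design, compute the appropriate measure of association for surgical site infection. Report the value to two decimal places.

0.63

From the description: a = 78, b = 1322, c = 180, d = 1924.
This is a case-control study: participants were sampled on outcome status, so risks in the source population cannot be estimated directly — relative risk is not valid here. The odds ratio is the appropriate measure.
OR = (a·d)/(b·c) = (78 × 1924) / (1322 × 180) = 150072 / 237960 = 0.63066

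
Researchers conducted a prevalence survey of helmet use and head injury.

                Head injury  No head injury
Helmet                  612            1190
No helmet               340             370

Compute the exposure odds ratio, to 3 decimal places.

Cells: a = 612, b = 1190, c = 340, d = 370.
OR = (a·d)/(b·c) = (612 × 370) / (1190 × 340) = 226440 / 404600 = 0.55966
Exposure is associated with lower odds of head injury (OR = 0.56 < 1).

0.560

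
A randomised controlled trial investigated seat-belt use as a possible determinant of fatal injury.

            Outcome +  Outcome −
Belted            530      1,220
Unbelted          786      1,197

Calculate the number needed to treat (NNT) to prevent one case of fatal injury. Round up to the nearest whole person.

Risk in treated group = 530/1750 = 0.30286; risk in control = 786/1983 = 0.39637.
Absolute risk reduction = 0.39637 − 0.30286 = 0.09351
NNT = 1 / ARR = 1 / 0.09351 = 10.694 → round up → 11

11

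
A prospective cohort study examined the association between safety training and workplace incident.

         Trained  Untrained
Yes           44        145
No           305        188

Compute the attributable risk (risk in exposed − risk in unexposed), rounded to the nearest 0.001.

-0.309

Reading the table with exposure as columns: a = 44 (Trained, case), b = 305 (Trained, non-case), c = 145 (Untrained, case), d = 188.
Risk in exposed = 44/349 = 0.126074; risk in unexposed = 145/333 = 0.435435.
Risk difference = 0.126074 − 0.435435 = -0.309361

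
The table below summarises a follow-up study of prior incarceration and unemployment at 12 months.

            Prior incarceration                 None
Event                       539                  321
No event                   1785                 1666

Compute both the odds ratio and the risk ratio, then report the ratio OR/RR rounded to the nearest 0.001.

Reading the table with exposure as columns: a = 539 (Prior incarceration, case), b = 1785 (Prior incarceration, non-case), c = 321 (None, case), d = 1666.
OR = (539·1666)/(1785·321) = 897974/572985 = 1.56719
Risk in exposed = 539/2324 = 0.23193; risk in unexposed = 321/1987 = 0.16155; RR = 1.43564
OR/RR = 1.56719 / 1.43564 = 1.09163
The outcome is not rare, so the OR lies further from 1 than the RR.

1.092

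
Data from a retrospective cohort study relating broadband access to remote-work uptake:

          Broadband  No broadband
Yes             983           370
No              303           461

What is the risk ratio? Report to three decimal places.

1.717

Reading the table with exposure as columns: a = 983 (Broadband, case), b = 303 (Broadband, non-case), c = 370 (No broadband, case), d = 461.
Risk in exposed = 983/1286 = 0.76439; risk in unexposed = 370/831 = 0.44525.
RR = 0.76439 / 0.44525 = 1.71677
The risk among the exposed is 1.72 times that among the unexposed.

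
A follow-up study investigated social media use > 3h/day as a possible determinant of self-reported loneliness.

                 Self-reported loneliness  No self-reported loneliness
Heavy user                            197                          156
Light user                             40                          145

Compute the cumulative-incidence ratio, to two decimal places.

Cells: a = 197, b = 156, c = 40, d = 145.
Risk in exposed = 197/353 = 0.55807; risk in unexposed = 40/185 = 0.21622.
RR = 0.55807 / 0.21622 = 2.58109
The risk among the exposed is 2.58 times that among the unexposed.

2.58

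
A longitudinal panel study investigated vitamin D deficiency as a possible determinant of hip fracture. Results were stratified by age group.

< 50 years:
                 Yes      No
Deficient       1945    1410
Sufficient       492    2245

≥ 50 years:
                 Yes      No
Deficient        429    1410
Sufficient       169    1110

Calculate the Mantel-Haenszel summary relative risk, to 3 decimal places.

RR_MH = Σ(aᵢ·n₀ᵢ/nᵢ) / Σ(cᵢ·n₁ᵢ/nᵢ), with n₁ᵢ = aᵢ+bᵢ (exposed), n₀ᵢ = cᵢ+dᵢ (unexposed), nᵢ = n₁ᵢ+n₀ᵢ.
Stratum 1 (< 50 years): n₁ = 3355, n₀ = 2737, n = 6092; a·n₀/n = 1945·2737/6092 = 873.8452; c·n₁/n = 492·3355/6092 = 270.9554
Stratum 2 (≥ 50 years): n₁ = 1839, n₀ = 1279, n = 3118; a·n₀/n = 429·1279/3118 = 175.9753; c·n₁/n = 169·1839/3118 = 99.6764
RR_MH = (873.8452 + 175.9753) / (270.9554 + 99.6764) = 1049.8205 / 370.6317 = 2.83252

2.833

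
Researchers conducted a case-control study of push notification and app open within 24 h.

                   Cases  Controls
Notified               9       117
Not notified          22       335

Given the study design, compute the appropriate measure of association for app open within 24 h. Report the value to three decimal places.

Cells: a = 9, b = 117, c = 22, d = 335.
This is a case-control study: participants were sampled on outcome status, so risks in the source population cannot be estimated directly — relative risk is not valid here. The odds ratio is the appropriate measure.
OR = (a·d)/(b·c) = (9 × 335) / (117 × 22) = 3015 / 2574 = 1.17133

1.171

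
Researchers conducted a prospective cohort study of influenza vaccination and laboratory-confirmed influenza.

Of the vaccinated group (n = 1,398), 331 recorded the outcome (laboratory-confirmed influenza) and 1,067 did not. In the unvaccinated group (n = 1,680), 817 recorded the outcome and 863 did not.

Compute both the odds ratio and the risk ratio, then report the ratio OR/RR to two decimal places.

0.67

From the description: a = 331, b = 1067, c = 817, d = 863.
OR = (331·863)/(1067·817) = 285653/871739 = 0.32768
Risk in exposed = 331/1398 = 0.23677; risk in unexposed = 817/1680 = 0.48631; RR = 0.48686
OR/RR = 0.32768 / 0.48686 = 0.67305
The outcome is not rare, so the OR lies further from 1 than the RR.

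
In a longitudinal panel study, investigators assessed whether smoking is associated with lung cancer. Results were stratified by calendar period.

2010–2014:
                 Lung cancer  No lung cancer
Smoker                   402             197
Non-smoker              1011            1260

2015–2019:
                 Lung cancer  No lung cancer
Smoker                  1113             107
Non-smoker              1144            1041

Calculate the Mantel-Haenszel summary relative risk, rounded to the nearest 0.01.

RR_MH = Σ(aᵢ·n₀ᵢ/nᵢ) / Σ(cᵢ·n₁ᵢ/nᵢ), with n₁ᵢ = aᵢ+bᵢ (exposed), n₀ᵢ = cᵢ+dᵢ (unexposed), nᵢ = n₁ᵢ+n₀ᵢ.
Stratum 1 (2010–2014): n₁ = 599, n₀ = 2271, n = 2870; a·n₀/n = 402·2271/2870 = 318.0983; c·n₁/n = 1011·599/2870 = 211.0066
Stratum 2 (2015–2019): n₁ = 1220, n₀ = 2185, n = 3405; a·n₀/n = 1113·2185/3405 = 714.2159; c·n₁/n = 1144·1220/3405 = 409.8913
RR_MH = (318.0983 + 714.2159) / (211.0066 + 409.8913) = 1032.3141 / 620.8980 = 1.66261

1.66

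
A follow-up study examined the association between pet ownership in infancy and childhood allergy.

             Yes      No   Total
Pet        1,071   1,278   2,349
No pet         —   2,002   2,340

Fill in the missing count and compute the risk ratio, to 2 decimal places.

The missing cell is in the unexposed row: 2340 − 2002 = 338.
So a = 1071, b = 1278, c = 338, d = 2002.
RR = [a/(a+b)] / [c/(c+d)] = (1071/2349) / (338/2340) = 0.45594/0.14444 = 3.15650

3.16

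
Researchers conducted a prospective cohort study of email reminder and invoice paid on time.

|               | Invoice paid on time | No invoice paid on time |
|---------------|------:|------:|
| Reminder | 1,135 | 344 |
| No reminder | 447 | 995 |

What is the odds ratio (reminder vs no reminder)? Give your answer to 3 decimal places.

7.344

Cells: a = 1135, b = 344, c = 447, d = 995.
OR = (a·d)/(b·c) = (1135 × 995) / (344 × 447) = 1129325 / 153768 = 7.34434
The odds of invoice paid on time are about 7.34 times as high in the reminder group.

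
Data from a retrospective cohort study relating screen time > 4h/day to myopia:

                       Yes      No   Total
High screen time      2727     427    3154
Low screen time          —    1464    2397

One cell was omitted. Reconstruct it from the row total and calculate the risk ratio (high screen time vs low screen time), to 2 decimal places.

The missing cell is in the unexposed row: 2397 − 1464 = 933.
So a = 2727, b = 427, c = 933, d = 1464.
RR = [a/(a+b)] / [c/(c+d)] = (2727/3154) / (933/2397) = 0.86462/0.38924 = 2.22131

2.22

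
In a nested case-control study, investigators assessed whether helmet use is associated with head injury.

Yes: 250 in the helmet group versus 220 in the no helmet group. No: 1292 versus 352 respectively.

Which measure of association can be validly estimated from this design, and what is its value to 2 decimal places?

0.31

From the description: a = 250, b = 1292, c = 220, d = 352.
This is a nested case-control study: participants were sampled on outcome status, so risks in the source population cannot be estimated directly — relative risk is not valid here. The odds ratio is the appropriate measure.
OR = (a·d)/(b·c) = (250 × 352) / (1292 × 220) = 88000 / 284240 = 0.30960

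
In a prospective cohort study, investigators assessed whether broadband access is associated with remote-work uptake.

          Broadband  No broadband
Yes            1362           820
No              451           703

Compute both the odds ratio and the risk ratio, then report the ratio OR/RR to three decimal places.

Reading the table with exposure as columns: a = 1362 (Broadband, case), b = 451 (Broadband, non-case), c = 820 (No broadband, case), d = 703.
OR = (1362·703)/(451·820) = 957486/369820 = 2.58906
Risk in exposed = 1362/1813 = 0.75124; risk in unexposed = 820/1523 = 0.53841; RR = 1.39529
OR/RR = 2.58906 / 1.39529 = 1.85557
The outcome is not rare, so the OR lies further from 1 than the RR.

1.856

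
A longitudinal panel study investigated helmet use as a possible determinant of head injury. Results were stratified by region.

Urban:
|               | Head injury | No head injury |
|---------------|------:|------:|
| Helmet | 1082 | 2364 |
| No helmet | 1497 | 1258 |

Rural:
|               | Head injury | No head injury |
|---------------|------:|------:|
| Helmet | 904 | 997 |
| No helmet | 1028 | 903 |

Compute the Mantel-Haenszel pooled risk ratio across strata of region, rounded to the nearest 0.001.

RR_MH = Σ(aᵢ·n₀ᵢ/nᵢ) / Σ(cᵢ·n₁ᵢ/nᵢ), with n₁ᵢ = aᵢ+bᵢ (exposed), n₀ᵢ = cᵢ+dᵢ (unexposed), nᵢ = n₁ᵢ+n₀ᵢ.
Stratum 1 (Urban): n₁ = 3446, n₀ = 2755, n = 6201; a·n₀/n = 1082·2755/6201 = 480.7144; c·n₁/n = 1497·3446/6201 = 831.9081
Stratum 2 (Rural): n₁ = 1901, n₀ = 1931, n = 3832; a·n₀/n = 904·1931/3832 = 455.5386; c·n₁/n = 1028·1901/3832 = 509.9760
RR_MH = (480.7144 + 455.5386) / (831.9081 + 509.9760) = 936.2530 / 1341.8841 = 0.69772

0.698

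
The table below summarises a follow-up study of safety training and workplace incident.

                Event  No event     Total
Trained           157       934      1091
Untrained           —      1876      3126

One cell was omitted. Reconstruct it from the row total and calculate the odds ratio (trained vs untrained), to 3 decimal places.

The missing cell is in the unexposed row: 3126 − 1876 = 1250.
So a = 157, b = 934, c = 1250, d = 1876.
OR = (a·d)/(b·c) = (157 × 1876) / (934 × 1250) = 294532 / 1167500 = 0.25228

0.252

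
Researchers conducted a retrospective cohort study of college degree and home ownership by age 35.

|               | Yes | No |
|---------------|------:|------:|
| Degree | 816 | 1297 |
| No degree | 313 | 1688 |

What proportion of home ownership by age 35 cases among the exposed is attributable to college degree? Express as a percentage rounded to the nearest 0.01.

59.50

Cells: a = 816, b = 1297, c = 313, d = 1688.
Risk in exposed = 816/2113 = 0.38618; risk in unexposed = 313/2001 = 0.15642.
RR = 0.38618/0.15642 = 2.46884
AR% = (RR − 1)/RR × 100 = (2.46884 − 1)/2.46884 × 100 = 59.4952%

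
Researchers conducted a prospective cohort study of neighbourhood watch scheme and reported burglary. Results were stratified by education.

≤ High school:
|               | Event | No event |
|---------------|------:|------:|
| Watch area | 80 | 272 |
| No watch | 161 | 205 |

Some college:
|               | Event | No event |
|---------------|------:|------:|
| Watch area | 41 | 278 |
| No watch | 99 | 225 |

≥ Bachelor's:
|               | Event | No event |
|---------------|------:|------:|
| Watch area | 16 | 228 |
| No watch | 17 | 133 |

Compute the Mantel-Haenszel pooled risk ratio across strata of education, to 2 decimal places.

RR_MH = Σ(aᵢ·n₀ᵢ/nᵢ) / Σ(cᵢ·n₁ᵢ/nᵢ), with n₁ᵢ = aᵢ+bᵢ (exposed), n₀ᵢ = cᵢ+dᵢ (unexposed), nᵢ = n₁ᵢ+n₀ᵢ.
Stratum 1 (≤ High school): n₁ = 352, n₀ = 366, n = 718; a·n₀/n = 80·366/718 = 40.7799; c·n₁/n = 161·352/718 = 78.9304
Stratum 2 (Some college): n₁ = 319, n₀ = 324, n = 643; a·n₀/n = 41·324/643 = 20.6594; c·n₁/n = 99·319/643 = 49.1151
Stratum 3 (≥ Bachelor's): n₁ = 244, n₀ = 150, n = 394; a·n₀/n = 16·150/394 = 6.0914; c·n₁/n = 17·244/394 = 10.5279
RR_MH = (40.7799 + 20.6594 + 6.0914) / (78.9304 + 49.1151 + 10.5279) = 67.5307 / 138.5734 = 0.48733

0.49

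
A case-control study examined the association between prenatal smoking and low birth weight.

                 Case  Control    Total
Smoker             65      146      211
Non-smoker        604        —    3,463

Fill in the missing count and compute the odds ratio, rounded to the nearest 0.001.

2.107

The missing cell is in the unexposed row: 3463 − 604 = 2859.
So a = 65, b = 146, c = 604, d = 2859.
OR = (a·d)/(b·c) = (65 × 2859) / (146 × 604) = 185835 / 88184 = 2.10736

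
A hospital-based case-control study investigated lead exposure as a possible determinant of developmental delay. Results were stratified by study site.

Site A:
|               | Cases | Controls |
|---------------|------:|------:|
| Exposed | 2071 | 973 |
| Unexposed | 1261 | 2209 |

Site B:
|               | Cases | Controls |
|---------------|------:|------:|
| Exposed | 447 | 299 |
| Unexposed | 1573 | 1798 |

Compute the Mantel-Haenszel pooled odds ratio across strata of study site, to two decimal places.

OR_MH = Σ(aᵢdᵢ/nᵢ) / Σ(bᵢcᵢ/nᵢ), where nᵢ is the stratum total.
Stratum 1 (Site A): n = 6514; a·d/n = 2071·2209/6514 = 702.3087; b·c/n = 973·1261/6514 = 188.3563
Stratum 2 (Site B): n = 4117; a·d/n = 447·1798/4117 = 195.2164; b·c/n = 299·1573/4117 = 114.2402
OR_MH = (702.3087 + 195.2164) / (188.3563 + 114.2402) = 897.5251 / 302.5965 = 2.96608

2.97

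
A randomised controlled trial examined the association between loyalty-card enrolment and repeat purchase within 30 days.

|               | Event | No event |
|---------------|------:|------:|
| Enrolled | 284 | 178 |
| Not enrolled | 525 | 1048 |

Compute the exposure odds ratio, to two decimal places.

Cells: a = 284, b = 178, c = 525, d = 1048.
OR = (a·d)/(b·c) = (284 × 1048) / (178 × 525) = 297632 / 93450 = 3.18493
The odds of repeat purchase within 30 days are about 3.18 times as high in the enrolled group.

3.18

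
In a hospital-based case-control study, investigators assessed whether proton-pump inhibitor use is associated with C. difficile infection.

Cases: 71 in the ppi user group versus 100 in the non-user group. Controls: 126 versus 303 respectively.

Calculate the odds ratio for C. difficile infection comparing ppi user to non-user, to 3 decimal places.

1.707

From the description: a = 71, b = 126, c = 100, d = 303.
OR = (a·d)/(b·c) = (71 × 303) / (126 × 100) = 21513 / 12600 = 1.70738
The odds of C. difficile infection are about 1.71 times as high in the ppi user group.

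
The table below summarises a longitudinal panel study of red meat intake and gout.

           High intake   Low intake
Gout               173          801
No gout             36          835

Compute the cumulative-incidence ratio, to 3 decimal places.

Reading the table with exposure as columns: a = 173 (High intake, case), b = 36 (High intake, non-case), c = 801 (Low intake, case), d = 835.
Risk in exposed = 173/209 = 0.82775; risk in unexposed = 801/1636 = 0.48961.
RR = 0.82775 / 0.48961 = 1.69064
The risk among the exposed is 1.69 times that among the unexposed.

1.691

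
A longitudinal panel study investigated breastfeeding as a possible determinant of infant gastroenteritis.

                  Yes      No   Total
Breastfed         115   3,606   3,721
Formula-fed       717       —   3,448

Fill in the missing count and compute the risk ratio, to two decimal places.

0.15

The missing cell is in the unexposed row: 3448 − 717 = 2731.
So a = 115, b = 3606, c = 717, d = 2731.
RR = [a/(a+b)] / [c/(c+d)] = (115/3721) / (717/3448) = 0.03091/0.20795 = 0.14862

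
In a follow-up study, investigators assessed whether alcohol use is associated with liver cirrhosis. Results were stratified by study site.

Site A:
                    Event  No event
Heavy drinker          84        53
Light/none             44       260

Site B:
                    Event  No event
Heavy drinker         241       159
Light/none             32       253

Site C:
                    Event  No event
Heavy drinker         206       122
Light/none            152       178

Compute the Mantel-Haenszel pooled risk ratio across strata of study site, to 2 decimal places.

2.42

RR_MH = Σ(aᵢ·n₀ᵢ/nᵢ) / Σ(cᵢ·n₁ᵢ/nᵢ), with n₁ᵢ = aᵢ+bᵢ (exposed), n₀ᵢ = cᵢ+dᵢ (unexposed), nᵢ = n₁ᵢ+n₀ᵢ.
Stratum 1 (Site A): n₁ = 137, n₀ = 304, n = 441; a·n₀/n = 84·304/441 = 57.9048; c·n₁/n = 44·137/441 = 13.6689
Stratum 2 (Site B): n₁ = 400, n₀ = 285, n = 685; a·n₀/n = 241·285/685 = 100.2701; c·n₁/n = 32·400/685 = 18.6861
Stratum 3 (Site C): n₁ = 328, n₀ = 330, n = 658; a·n₀/n = 206·330/658 = 103.3131; c·n₁/n = 152·328/658 = 75.7690
RR_MH = (57.9048 + 100.2701 + 103.3131) / (13.6689 + 18.6861 + 75.7690) = 261.4879 / 108.1241 = 2.41841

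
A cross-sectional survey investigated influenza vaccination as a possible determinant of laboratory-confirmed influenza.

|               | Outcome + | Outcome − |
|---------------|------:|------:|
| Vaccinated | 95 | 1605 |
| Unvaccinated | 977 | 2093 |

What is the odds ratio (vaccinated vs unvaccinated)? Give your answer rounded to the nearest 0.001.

Cells: a = 95, b = 1605, c = 977, d = 2093.
OR = (a·d)/(b·c) = (95 × 2093) / (1605 × 977) = 198835 / 1568085 = 0.12680
Exposure is associated with lower odds of laboratory-confirmed influenza (OR = 0.13 < 1).

0.127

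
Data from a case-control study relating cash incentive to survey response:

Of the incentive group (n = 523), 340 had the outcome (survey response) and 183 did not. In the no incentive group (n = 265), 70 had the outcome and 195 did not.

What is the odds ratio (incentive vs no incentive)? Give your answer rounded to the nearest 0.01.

5.18

From the description: a = 340, b = 183, c = 70, d = 195.
OR = (a·d)/(b·c) = (340 × 195) / (183 × 70) = 66300 / 12810 = 5.17564
The odds of survey response are about 5.18 times as high in the incentive group.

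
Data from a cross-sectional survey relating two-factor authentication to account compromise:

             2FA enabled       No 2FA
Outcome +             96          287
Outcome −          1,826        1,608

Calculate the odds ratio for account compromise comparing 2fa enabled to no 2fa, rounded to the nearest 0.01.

Reading the table with exposure as columns: a = 96 (2FA enabled, case), b = 1826 (2FA enabled, non-case), c = 287 (No 2FA, case), d = 1608.
OR = (a·d)/(b·c) = (96 × 1608) / (1826 × 287) = 154368 / 524062 = 0.29456
Exposure is associated with lower odds of account compromise (OR = 0.29 < 1).

0.29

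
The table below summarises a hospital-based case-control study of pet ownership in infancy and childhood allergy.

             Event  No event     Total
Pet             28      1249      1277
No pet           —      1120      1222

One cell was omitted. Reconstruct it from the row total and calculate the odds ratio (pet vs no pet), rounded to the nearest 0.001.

0.246

The missing cell is in the unexposed row: 1222 − 1120 = 102.
So a = 28, b = 1249, c = 102, d = 1120.
OR = (a·d)/(b·c) = (28 × 1120) / (1249 × 102) = 31360 / 127398 = 0.24616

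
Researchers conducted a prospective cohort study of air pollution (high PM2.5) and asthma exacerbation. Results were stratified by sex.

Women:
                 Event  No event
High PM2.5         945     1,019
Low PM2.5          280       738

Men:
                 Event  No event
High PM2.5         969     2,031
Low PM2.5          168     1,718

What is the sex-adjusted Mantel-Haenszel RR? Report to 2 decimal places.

2.42

RR_MH = Σ(aᵢ·n₀ᵢ/nᵢ) / Σ(cᵢ·n₁ᵢ/nᵢ), with n₁ᵢ = aᵢ+bᵢ (exposed), n₀ᵢ = cᵢ+dᵢ (unexposed), nᵢ = n₁ᵢ+n₀ᵢ.
Stratum 1 (Women): n₁ = 1964, n₀ = 1018, n = 2982; a·n₀/n = 945·1018/2982 = 322.6056; c·n₁/n = 280·1964/2982 = 184.4131
Stratum 2 (Men): n₁ = 3000, n₀ = 1886, n = 4886; a·n₀/n = 969·1886/4886 = 374.0348; c·n₁/n = 168·3000/4886 = 103.1519
RR_MH = (322.6056 + 374.0348) / (184.4131 + 103.1519) = 696.6404 / 287.5650 = 2.42255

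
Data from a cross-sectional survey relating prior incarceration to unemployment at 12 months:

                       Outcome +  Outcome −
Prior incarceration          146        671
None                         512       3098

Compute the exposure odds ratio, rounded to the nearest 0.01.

Cells: a = 146, b = 671, c = 512, d = 3098.
OR = (a·d)/(b·c) = (146 × 3098) / (671 × 512) = 452308 / 343552 = 1.31656
The odds of unemployment at 12 months are about 1.32 times as high in the prior incarceration group.

1.32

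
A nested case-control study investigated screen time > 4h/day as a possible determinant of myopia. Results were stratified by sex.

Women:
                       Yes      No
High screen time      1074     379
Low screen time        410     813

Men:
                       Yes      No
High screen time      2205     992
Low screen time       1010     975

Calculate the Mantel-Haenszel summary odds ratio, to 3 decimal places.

2.948

OR_MH = Σ(aᵢdᵢ/nᵢ) / Σ(bᵢcᵢ/nᵢ), where nᵢ is the stratum total.
Stratum 1 (Women): n = 2676; a·d/n = 1074·813/2676 = 326.2937; b·c/n = 379·410/2676 = 58.0680
Stratum 2 (Men): n = 5182; a·d/n = 2205·975/5182 = 414.8736; b·c/n = 992·1010/5182 = 193.3462
OR_MH = (326.2937 + 414.8736) / (58.0680 + 193.3462) = 741.1673 / 251.4142 = 2.94799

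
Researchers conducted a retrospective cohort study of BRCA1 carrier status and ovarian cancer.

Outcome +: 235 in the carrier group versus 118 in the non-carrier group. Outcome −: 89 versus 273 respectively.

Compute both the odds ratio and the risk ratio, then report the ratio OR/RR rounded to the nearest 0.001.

2.542

From the description: a = 235, b = 89, c = 118, d = 273.
OR = (235·273)/(89·118) = 64155/10502 = 6.10884
Risk in exposed = 235/324 = 0.72531; risk in unexposed = 118/391 = 0.30179; RR = 2.40335
OR/RR = 6.10884 / 2.40335 = 2.54180
The outcome is not rare, so the OR lies further from 1 than the RR.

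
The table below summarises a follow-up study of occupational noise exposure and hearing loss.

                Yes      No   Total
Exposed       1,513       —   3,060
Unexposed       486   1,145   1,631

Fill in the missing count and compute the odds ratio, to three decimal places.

The missing cell is in the exposed row: 3060 − 1513 = 1547.
So a = 1513, b = 1547, c = 486, d = 1145.
OR = (a·d)/(b·c) = (1513 × 1145) / (1547 × 486) = 1732385 / 751842 = 2.30419

2.304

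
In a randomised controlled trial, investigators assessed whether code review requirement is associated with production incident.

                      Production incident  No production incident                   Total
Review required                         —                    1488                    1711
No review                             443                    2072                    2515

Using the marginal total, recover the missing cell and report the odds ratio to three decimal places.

The missing cell is in the exposed row: 1711 − 1488 = 223.
So a = 223, b = 1488, c = 443, d = 2072.
OR = (a·d)/(b·c) = (223 × 2072) / (1488 × 443) = 462056 / 659184 = 0.70095

0.701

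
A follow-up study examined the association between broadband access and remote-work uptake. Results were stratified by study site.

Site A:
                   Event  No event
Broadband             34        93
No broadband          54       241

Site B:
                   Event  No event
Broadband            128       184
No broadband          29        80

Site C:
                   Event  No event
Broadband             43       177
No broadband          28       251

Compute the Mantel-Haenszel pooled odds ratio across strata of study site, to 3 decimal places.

OR_MH = Σ(aᵢdᵢ/nᵢ) / Σ(bᵢcᵢ/nᵢ), where nᵢ is the stratum total.
Stratum 1 (Site A): n = 422; a·d/n = 34·241/422 = 19.4171; b·c/n = 93·54/422 = 11.9005
Stratum 2 (Site B): n = 421; a·d/n = 128·80/421 = 24.3230; b·c/n = 184·29/421 = 12.6746
Stratum 3 (Site C): n = 499; a·d/n = 43·251/499 = 21.6293; b·c/n = 177·28/499 = 9.9319
OR_MH = (19.4171 + 24.3230 + 21.6293) / (11.9005 + 12.6746 + 9.9319) = 65.3694 / 34.5069 = 1.89438

1.894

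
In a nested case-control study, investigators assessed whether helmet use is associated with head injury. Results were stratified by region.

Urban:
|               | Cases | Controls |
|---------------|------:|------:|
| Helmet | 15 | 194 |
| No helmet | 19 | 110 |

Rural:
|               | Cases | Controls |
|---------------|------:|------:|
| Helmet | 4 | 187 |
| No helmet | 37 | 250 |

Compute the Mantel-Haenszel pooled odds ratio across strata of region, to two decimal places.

OR_MH = Σ(aᵢdᵢ/nᵢ) / Σ(bᵢcᵢ/nᵢ), where nᵢ is the stratum total.
Stratum 1 (Urban): n = 338; a·d/n = 15·110/338 = 4.8817; b·c/n = 194·19/338 = 10.9053
Stratum 2 (Rural): n = 478; a·d/n = 4·250/478 = 2.0921; b·c/n = 187·37/478 = 14.4749
OR_MH = (4.8817 + 2.0921) / (10.9053 + 14.4749) = 6.9737 / 25.3802 = 0.27477

0.27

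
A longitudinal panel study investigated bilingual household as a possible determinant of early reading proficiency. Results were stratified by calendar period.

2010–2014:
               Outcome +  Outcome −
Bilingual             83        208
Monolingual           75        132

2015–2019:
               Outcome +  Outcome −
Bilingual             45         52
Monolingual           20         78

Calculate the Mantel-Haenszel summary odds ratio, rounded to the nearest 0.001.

1.091

OR_MH = Σ(aᵢdᵢ/nᵢ) / Σ(bᵢcᵢ/nᵢ), where nᵢ is the stratum total.
Stratum 1 (2010–2014): n = 498; a·d/n = 83·132/498 = 22.0000; b·c/n = 208·75/498 = 31.3253
Stratum 2 (2015–2019): n = 195; a·d/n = 45·78/195 = 18.0000; b·c/n = 52·20/195 = 5.3333
OR_MH = (22.0000 + 18.0000) / (31.3253 + 5.3333) = 40.0000 / 36.6586 = 1.09115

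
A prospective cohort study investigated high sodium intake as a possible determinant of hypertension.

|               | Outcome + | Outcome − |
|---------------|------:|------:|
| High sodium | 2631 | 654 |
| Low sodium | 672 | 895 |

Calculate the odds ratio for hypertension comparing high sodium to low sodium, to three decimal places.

5.358

Cells: a = 2631, b = 654, c = 672, d = 895.
OR = (a·d)/(b·c) = (2631 × 895) / (654 × 672) = 2354745 / 439488 = 5.35793
The odds of hypertension are about 5.36 times as high in the high sodium group.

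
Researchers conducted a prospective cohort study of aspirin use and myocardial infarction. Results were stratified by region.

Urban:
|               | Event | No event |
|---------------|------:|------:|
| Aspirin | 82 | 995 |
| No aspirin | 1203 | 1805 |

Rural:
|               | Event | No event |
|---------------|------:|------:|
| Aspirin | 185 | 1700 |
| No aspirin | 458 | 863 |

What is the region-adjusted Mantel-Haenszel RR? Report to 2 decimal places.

0.23

RR_MH = Σ(aᵢ·n₀ᵢ/nᵢ) / Σ(cᵢ·n₁ᵢ/nᵢ), with n₁ᵢ = aᵢ+bᵢ (exposed), n₀ᵢ = cᵢ+dᵢ (unexposed), nᵢ = n₁ᵢ+n₀ᵢ.
Stratum 1 (Urban): n₁ = 1077, n₀ = 3008, n = 4085; a·n₀/n = 82·3008/4085 = 60.3809; c·n₁/n = 1203·1077/4085 = 317.1679
Stratum 2 (Rural): n₁ = 1885, n₀ = 1321, n = 3206; a·n₀/n = 185·1321/3206 = 76.2274; c·n₁/n = 458·1885/3206 = 269.2857
RR_MH = (60.3809 + 76.2274) / (317.1679 + 269.2857) = 136.6083 / 586.4536 = 0.23294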